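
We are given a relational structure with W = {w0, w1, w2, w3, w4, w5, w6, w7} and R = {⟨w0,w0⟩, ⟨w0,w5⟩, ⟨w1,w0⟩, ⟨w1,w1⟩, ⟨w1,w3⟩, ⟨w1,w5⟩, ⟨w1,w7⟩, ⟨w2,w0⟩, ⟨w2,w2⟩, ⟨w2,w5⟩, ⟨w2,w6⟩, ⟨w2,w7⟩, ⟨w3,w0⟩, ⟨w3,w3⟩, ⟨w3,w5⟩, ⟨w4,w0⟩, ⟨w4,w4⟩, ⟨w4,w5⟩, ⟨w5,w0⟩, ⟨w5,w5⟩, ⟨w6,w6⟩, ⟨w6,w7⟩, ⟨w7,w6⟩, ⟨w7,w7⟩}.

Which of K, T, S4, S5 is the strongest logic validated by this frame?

Reflexive (axiom T): yes — every world is R-related to itself.
Transitive (axiom 4): no — w1 R w7 and w7 R w6, but not w1 R w6.
Euclidean (axiom 5): no — w1 R w0 and w1 R w3, but not w0 R w3.
So F validates K, T; S4 would additionally require R to be transitive. The strongest is T.

T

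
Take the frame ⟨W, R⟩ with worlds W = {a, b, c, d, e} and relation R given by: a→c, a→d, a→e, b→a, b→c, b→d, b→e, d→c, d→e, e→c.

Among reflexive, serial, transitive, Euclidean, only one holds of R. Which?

Reflexive: no — a is not related to itself.
Serial: no — c has no R-successor.
Transitive: yes — every two-step R-path is closed by a direct edge.
Euclidean: no — a R c and a R d, but not c R d.
Only transitive holds.

transitive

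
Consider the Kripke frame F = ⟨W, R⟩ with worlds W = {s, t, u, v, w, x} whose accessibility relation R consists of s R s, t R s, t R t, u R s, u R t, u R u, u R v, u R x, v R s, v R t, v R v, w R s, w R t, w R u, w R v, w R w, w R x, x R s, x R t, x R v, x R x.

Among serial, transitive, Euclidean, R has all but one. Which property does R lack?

Euclidean

Serial: yes — every world has a successor (e.g. s R s).
Transitive: yes — every two-step R-path is closed by a direct edge.
Euclidean: no — u R s and u R t, but not s R t.
Only Euclidean fails.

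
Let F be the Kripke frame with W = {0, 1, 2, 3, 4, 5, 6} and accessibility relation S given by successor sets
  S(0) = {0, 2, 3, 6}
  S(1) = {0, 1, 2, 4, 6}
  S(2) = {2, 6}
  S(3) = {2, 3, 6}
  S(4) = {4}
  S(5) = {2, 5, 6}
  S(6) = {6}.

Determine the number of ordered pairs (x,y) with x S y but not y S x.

12

Enumerating: (0,2), (0,3), (0,6), (1,0), (1,2), (1,4), (1,6), (2,6), (3,2), (3,6), (5,2), (5,6).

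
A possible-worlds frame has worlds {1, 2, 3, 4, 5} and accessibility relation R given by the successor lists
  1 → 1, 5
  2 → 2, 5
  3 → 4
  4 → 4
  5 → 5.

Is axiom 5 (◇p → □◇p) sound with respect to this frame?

By correspondence theory, 5 is valid on a frame iff R is Euclidean.
Euclidean: no — 1 R 5 and 1 R 1, but not 5 R 1.

No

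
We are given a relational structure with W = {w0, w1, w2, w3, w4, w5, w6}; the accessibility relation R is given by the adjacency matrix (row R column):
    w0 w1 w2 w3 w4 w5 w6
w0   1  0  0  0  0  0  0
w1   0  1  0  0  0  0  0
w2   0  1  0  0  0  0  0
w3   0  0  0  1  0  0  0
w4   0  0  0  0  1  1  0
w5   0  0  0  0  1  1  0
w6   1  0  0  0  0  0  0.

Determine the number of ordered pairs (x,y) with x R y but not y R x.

2

Enumerating: (w2,w1), (w6,w0).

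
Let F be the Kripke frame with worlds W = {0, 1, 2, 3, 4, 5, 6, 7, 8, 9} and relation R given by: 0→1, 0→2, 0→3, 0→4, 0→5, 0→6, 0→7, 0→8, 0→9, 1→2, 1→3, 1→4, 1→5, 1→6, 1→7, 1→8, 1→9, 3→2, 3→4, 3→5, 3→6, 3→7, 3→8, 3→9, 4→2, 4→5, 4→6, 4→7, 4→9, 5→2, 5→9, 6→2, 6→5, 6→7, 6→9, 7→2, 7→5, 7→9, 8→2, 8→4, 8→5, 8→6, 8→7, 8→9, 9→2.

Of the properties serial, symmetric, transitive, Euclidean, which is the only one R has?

Serial: no — 2 has no R-successor.
Symmetric: no — 0 R 1 but not 1 R 0.
Transitive: yes — every two-step R-path is closed by a direct edge.
Euclidean: no — 0 R 2 and 0 R 1, but not 2 R 1.
Only transitive holds.

transitive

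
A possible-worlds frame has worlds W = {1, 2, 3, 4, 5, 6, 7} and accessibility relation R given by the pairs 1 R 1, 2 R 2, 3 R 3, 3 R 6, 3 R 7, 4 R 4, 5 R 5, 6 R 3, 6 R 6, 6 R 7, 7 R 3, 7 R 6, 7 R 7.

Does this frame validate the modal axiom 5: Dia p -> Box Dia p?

Yes

By correspondence theory, 5 is valid on a frame iff R is Euclidean.
Euclidean: yes — any two successors of a common world are R-related.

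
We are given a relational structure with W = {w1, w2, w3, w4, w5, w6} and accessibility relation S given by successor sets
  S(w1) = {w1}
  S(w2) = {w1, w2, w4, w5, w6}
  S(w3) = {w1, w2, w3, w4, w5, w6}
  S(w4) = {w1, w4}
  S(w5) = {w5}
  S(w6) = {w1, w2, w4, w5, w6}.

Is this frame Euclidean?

Euclidean: no — w2 S w1 and w2 S w4, but not w1 S w4.

No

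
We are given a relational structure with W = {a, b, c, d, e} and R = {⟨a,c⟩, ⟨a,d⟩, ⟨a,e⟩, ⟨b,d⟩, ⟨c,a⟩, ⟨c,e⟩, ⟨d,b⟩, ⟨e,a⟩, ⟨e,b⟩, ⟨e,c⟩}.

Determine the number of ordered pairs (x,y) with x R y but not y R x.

Enumerating: (a,d), (e,b).

2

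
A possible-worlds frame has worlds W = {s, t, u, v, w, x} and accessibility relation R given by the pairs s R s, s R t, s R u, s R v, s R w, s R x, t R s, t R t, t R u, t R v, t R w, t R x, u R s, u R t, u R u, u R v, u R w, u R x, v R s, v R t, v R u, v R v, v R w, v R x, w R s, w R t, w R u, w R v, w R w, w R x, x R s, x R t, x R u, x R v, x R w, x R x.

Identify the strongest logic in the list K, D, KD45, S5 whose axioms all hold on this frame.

Serial (axiom D): yes — every world has a successor (e.g. s R s).
Euclidean (axiom 5): yes — any two successors of a common world are R-related.
Transitive (axiom 4): yes — every two-step R-path is closed by a direct edge.
Reflexive (axiom T): yes — every world is R-related to itself.
So F validates K, D, KD45, S5. The strongest is S5.

S5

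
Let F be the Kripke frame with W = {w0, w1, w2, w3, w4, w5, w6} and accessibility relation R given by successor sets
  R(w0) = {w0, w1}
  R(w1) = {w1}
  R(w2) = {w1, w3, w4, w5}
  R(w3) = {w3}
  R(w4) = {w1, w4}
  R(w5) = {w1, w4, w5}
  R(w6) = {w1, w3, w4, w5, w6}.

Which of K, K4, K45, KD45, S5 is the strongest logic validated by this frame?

K4

Transitive (axiom 4): yes — every two-step R-path is closed by a direct edge.
Euclidean (axiom 5): no — w2 R w1 and w2 R w3, but not w1 R w3.
Serial (axiom D): yes — every world has a successor (e.g. w0 R w0).
Reflexive (axiom T): no — w2 is not related to itself.
So F validates K, K4; K45 would additionally require R to be Euclidean. The strongest is K4.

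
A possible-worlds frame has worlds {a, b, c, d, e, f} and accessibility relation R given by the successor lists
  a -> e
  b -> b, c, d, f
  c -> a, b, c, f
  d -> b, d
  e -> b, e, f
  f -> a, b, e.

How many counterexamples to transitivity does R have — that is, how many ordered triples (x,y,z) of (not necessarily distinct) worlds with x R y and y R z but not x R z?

17

Enumerating: (a,e,b), (a,e,f), (b,c,a), (b,f,a), (b,f,e), (c,a,e), (c,b,d), (c,f,e), (d,b,c), (d,b,f), (e,b,c), (e,b,d), (e,f,a), (f,b,c), (f,b,d), (f,b,f), (f,e,f).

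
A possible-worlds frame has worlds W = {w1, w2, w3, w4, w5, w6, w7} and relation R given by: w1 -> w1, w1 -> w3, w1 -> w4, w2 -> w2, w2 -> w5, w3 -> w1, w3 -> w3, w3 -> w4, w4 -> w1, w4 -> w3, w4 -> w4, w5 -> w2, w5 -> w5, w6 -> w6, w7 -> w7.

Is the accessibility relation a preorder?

Reflexive: yes — every world is R-related to itself.
Transitive: yes — every two-step R-path is closed by a direct edge.
So R is a preorder.

Yes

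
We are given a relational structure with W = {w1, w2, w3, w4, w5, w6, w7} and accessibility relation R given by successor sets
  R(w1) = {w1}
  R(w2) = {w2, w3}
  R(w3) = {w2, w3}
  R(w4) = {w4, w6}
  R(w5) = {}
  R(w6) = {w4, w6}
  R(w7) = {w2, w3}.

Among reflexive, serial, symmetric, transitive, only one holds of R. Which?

Reflexive: no — w5 is not related to itself.
Serial: no — w5 has no R-successor.
Symmetric: no — w7 R w2 but not w2 R w7.
Transitive: yes — every two-step R-path is closed by a direct edge.
Only transitive holds.

transitive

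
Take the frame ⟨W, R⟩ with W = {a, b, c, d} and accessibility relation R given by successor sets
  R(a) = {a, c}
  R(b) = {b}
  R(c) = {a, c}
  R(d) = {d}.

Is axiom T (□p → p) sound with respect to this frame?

Yes

The schema T characterises exactly the reflexive frames.
Reflexive: yes — every world is R-related to itself.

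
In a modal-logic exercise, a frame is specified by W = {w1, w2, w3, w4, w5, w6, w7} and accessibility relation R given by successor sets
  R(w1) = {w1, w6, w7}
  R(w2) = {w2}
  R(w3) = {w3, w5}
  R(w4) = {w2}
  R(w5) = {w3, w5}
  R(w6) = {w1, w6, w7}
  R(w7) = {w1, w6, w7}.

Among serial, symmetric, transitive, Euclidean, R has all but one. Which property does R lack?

Serial: yes — every world has a successor (e.g. w1 R w1).
Symmetric: no — w4 R w2 but not w2 R w4.
Transitive: yes — every two-step R-path is closed by a direct edge.
Euclidean: yes — any two successors of a common world are R-related.
Only symmetric fails.

symmetric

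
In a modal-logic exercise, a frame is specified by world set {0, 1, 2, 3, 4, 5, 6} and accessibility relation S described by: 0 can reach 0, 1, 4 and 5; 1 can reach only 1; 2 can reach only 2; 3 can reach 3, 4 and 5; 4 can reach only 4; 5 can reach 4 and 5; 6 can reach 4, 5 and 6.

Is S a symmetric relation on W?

No

Symmetric: no — 0 S 1 but not 1 S 0.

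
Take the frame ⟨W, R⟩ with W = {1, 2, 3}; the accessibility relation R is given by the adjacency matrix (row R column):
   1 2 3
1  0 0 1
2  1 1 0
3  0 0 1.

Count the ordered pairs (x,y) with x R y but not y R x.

2

Enumerating: (1,3), (2,1).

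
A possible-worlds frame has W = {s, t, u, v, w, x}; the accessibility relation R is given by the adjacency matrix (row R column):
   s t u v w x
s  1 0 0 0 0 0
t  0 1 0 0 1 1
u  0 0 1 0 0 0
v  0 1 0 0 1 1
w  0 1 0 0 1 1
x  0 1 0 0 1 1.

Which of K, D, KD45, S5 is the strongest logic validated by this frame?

KD45

Serial (axiom D): yes — every world has a successor (e.g. s R s).
Euclidean (axiom 5): yes — any two successors of a common world are R-related.
Transitive (axiom 4): yes — every two-step R-path is closed by a direct edge.
Reflexive (axiom T): no — v is not related to itself.
So F validates K, D, KD45; S5 would additionally require R to be reflexive. The strongest is KD45.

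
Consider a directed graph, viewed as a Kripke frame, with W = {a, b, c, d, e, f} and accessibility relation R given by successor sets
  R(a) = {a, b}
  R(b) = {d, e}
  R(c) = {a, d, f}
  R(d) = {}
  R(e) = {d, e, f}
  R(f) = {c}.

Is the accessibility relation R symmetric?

Symmetric: no — a R b but not b R a.

No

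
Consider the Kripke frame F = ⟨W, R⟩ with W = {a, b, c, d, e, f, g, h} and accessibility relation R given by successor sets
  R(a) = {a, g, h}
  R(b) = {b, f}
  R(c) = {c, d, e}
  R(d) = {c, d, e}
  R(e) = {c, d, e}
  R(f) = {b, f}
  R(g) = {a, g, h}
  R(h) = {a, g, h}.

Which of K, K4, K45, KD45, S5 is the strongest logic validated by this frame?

Transitive (axiom 4): yes — every two-step R-path is closed by a direct edge.
Euclidean (axiom 5): yes — any two successors of a common world are R-related.
Serial (axiom D): yes — every world has a successor (e.g. a R a).
Reflexive (axiom T): yes — every world is R-related to itself.
So F validates K, K4, K45, KD45, S5. The strongest is S5.

S5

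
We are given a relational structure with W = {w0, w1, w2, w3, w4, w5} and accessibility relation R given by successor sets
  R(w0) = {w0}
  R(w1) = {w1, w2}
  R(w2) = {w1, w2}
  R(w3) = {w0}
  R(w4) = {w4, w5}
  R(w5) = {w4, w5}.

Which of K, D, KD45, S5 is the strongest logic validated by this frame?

KD45

Serial (axiom D): yes — every world has a successor (e.g. w0 R w0).
Euclidean (axiom 5): yes — any two successors of a common world are R-related.
Transitive (axiom 4): yes — every two-step R-path is closed by a direct edge.
Reflexive (axiom T): no — w3 is not related to itself.
So F validates K, D, KD45; S5 would additionally require R to be reflexive. The strongest is KD45.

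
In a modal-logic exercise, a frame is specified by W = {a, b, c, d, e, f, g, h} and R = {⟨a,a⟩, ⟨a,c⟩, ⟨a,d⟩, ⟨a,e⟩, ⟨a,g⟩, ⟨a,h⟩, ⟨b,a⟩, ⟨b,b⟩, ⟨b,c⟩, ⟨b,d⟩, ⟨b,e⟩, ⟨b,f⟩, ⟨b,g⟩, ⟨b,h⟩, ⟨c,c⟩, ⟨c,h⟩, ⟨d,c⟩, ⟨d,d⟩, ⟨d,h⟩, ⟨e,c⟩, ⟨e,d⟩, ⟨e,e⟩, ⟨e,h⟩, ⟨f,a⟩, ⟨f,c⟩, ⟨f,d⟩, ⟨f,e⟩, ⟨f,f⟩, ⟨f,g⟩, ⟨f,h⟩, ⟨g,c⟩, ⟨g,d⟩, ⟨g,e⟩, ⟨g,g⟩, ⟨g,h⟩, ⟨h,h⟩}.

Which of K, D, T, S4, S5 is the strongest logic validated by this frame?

Serial (axiom D): yes — every world has a successor (e.g. a R a).
Reflexive (axiom T): yes — every world is R-related to itself.
Transitive (axiom 4): yes — every two-step R-path is closed by a direct edge.
Euclidean (axiom 5): no — a R c and a R d, but not c R d.
So F validates K, D, T, S4; S5 would additionally require R to be Euclidean. The strongest is S4.

S4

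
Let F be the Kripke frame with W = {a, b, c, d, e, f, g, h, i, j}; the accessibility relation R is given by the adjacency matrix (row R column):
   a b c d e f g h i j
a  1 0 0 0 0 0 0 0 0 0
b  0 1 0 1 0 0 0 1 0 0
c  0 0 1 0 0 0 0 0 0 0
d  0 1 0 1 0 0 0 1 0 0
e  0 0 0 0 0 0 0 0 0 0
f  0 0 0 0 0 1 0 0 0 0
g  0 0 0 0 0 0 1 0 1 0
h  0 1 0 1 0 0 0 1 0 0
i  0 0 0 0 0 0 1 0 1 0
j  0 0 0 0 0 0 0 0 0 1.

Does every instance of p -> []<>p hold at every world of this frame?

Yes

By correspondence theory, B is valid on a frame iff R is symmetric.
Symmetric: yes — every pair in R has its reverse in R.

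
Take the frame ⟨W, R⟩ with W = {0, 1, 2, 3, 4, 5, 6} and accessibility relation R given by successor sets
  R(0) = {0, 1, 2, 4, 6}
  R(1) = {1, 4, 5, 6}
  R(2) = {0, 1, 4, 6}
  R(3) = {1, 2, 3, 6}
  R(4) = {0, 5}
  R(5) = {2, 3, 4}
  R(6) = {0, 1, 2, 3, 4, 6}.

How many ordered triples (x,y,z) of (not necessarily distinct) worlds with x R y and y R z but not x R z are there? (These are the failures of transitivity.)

36

Enumerating: (0,1,5), (0,4,5), (0,6,3), (1,4,0), (1,5,2), (1,5,3), (1,6,0), (1,6,2), (1,6,3), (2,0,2), (2,1,5), (2,4,5), … and 24 more.
Total: 36.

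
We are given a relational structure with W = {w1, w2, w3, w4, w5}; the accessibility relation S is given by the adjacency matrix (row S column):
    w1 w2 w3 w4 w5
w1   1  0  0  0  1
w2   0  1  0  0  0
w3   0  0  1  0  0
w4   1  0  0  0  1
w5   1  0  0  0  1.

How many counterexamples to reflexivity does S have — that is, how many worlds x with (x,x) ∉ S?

1

Enumerating: w4.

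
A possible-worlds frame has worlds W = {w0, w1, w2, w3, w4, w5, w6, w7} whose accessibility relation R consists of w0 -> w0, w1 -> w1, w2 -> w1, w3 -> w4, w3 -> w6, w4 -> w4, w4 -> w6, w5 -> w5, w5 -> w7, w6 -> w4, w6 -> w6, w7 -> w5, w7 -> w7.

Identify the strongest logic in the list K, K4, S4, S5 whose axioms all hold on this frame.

K4

Transitive (axiom 4): yes — every two-step R-path is closed by a direct edge.
Reflexive (axiom T): no — w2 is not related to itself.
Euclidean (axiom 5): yes — any two successors of a common world are R-related.
So F validates K, K4; S4 would additionally require R to be reflexive. The strongest is K4.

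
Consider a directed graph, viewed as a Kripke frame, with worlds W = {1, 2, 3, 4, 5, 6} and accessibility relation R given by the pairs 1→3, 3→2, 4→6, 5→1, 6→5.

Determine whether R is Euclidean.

Euclidean: no — 1 R 3 and 1 R 3, but not 3 R 3.

No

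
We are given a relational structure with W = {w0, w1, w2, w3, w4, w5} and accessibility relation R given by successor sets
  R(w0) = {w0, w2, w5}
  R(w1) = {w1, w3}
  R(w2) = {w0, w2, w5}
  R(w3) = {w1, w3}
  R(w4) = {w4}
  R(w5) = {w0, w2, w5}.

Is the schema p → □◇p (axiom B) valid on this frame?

Yes

By correspondence theory, B is valid on a frame iff R is symmetric.
Symmetric: yes — every pair in R has its reverse in R.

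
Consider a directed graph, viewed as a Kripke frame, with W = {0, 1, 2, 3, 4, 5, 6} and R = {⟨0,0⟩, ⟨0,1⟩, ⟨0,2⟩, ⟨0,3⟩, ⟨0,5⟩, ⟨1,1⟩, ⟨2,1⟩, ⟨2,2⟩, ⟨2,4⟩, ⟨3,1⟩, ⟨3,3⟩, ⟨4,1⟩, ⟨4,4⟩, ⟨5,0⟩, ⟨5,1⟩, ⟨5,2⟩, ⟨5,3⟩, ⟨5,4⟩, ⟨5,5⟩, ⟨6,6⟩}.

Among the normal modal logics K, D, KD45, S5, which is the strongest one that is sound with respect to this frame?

Serial (axiom D): yes — every world has a successor (e.g. 0 R 0).
Euclidean (axiom 5): no — 0 R 1 and 0 R 2, but not 1 R 2.
Transitive (axiom 4): no — 0 R 2 and 2 R 4, but not 0 R 4.
Reflexive (axiom T): yes — every world is R-related to itself.
So F validates K, D; KD45 would additionally require R to be Euclidean and transitive. The strongest is D.

D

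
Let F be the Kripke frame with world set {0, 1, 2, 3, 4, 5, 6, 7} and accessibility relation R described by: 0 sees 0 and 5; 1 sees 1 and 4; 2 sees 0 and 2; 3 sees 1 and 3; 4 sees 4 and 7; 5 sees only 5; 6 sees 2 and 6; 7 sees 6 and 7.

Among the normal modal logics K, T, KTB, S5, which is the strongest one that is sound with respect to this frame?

Reflexive (axiom T): yes — every world is R-related to itself.
Symmetric (axiom B): no — 0 R 5 but not 5 R 0.
Euclidean (axiom 5): no — 0 R 5 and 0 R 0, but not 5 R 0.
So F validates K, T; KTB would additionally require R to be symmetric. The strongest is T.

T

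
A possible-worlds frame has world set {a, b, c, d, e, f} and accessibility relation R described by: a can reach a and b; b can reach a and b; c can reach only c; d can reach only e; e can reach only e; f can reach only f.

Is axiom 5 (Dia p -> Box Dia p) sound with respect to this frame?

Axiom 5 corresponds to the accessibility relation being Euclidean.
Euclidean: yes — any two successors of a common world are R-related.

Yes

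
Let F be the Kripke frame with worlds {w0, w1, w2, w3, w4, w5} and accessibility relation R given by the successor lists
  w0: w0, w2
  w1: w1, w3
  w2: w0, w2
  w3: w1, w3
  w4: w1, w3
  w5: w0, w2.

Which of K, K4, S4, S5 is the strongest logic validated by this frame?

K4

Transitive (axiom 4): yes — every two-step R-path is closed by a direct edge.
Reflexive (axiom T): no — w4 is not related to itself.
Euclidean (axiom 5): yes — any two successors of a common world are R-related.
So F validates K, K4; S4 would additionally require R to be reflexive. The strongest is K4.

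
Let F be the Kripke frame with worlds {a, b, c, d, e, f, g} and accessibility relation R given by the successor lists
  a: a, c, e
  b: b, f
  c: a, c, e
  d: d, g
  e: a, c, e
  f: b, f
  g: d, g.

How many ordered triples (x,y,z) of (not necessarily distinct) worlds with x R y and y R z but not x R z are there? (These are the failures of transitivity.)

R is transitive; there are no such tuples.

0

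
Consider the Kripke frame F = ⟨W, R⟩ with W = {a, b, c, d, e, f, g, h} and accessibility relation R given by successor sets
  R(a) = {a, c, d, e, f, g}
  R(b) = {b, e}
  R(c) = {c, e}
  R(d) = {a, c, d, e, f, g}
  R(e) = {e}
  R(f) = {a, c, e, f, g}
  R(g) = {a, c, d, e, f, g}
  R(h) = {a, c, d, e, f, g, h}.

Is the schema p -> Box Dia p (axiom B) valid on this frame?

The schema B characterises exactly the symmetric frames.
Symmetric: no — a R c but not c R a.

No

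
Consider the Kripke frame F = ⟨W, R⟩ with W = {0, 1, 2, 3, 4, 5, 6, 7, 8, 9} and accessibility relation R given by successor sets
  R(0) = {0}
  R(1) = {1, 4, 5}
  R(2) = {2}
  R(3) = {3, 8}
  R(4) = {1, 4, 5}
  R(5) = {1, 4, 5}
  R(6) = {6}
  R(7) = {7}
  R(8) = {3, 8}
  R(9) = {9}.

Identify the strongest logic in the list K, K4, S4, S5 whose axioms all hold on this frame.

S5

Transitive (axiom 4): yes — every two-step R-path is closed by a direct edge.
Reflexive (axiom T): yes — every world is R-related to itself.
Euclidean (axiom 5): yes — any two successors of a common world are R-related.
So F validates K, K4, S4, S5. The strongest is S5.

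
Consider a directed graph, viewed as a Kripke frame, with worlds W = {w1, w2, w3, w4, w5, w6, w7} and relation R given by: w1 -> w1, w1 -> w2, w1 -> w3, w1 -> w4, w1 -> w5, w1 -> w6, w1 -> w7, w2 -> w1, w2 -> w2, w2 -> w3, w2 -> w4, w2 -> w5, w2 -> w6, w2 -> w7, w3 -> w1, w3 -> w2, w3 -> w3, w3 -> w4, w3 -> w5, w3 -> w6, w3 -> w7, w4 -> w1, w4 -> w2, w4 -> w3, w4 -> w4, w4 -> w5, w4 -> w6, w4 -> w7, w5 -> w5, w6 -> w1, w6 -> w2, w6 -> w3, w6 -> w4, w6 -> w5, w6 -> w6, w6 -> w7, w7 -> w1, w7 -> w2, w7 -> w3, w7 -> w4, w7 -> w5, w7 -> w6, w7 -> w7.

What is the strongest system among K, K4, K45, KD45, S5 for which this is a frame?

K4

Transitive (axiom 4): yes — every two-step R-path is closed by a direct edge.
Euclidean (axiom 5): no — w1 R w5 and w1 R w2, but not w5 R w2.
Serial (axiom D): yes — every world has a successor (e.g. w1 R w1).
Reflexive (axiom T): yes — every world is R-related to itself.
So F validates K, K4; K45 would additionally require R to be Euclidean. The strongest is K4.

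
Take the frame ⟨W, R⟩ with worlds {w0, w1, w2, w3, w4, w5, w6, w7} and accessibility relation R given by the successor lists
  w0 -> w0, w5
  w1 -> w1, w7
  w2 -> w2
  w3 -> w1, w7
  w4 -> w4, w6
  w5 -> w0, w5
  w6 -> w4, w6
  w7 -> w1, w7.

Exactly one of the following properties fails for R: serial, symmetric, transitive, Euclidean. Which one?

symmetric

Serial: yes — every world has a successor (e.g. w0 R w0).
Symmetric: no — w3 R w1 but not w1 R w3.
Transitive: yes — every two-step R-path is closed by a direct edge.
Euclidean: yes — any two successors of a common world are R-related.
Only symmetric fails.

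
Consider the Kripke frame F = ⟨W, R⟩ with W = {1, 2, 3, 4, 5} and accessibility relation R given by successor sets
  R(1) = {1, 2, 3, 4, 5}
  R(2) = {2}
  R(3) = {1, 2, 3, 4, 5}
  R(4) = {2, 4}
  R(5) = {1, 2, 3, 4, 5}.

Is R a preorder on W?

Yes

Reflexive: yes — every world is R-related to itself.
Transitive: yes — every two-step R-path is closed by a direct edge.
So R is a preorder.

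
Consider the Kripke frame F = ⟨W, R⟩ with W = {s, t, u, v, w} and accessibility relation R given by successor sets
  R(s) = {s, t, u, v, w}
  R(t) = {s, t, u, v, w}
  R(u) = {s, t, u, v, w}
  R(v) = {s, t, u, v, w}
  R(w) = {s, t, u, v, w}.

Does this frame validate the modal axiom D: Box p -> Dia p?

Yes

The schema D characterises exactly the serial frames.
Serial: yes — every world has a successor (e.g. s R s).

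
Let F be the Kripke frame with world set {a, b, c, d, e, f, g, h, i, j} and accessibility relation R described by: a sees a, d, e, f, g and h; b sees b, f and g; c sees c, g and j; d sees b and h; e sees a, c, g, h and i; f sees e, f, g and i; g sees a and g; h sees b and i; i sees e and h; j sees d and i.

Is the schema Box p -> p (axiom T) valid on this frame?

By correspondence theory, T is valid on a frame iff R is reflexive.
Reflexive: no — d is not related to itself.

No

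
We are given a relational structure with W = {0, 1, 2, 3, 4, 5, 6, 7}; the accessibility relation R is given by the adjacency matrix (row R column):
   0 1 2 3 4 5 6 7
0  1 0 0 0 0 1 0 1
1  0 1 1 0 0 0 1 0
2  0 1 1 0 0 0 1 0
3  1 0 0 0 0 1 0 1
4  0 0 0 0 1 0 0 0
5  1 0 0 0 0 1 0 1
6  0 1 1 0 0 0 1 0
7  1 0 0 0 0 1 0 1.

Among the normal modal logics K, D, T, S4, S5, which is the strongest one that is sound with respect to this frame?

Serial (axiom D): yes — every world has a successor (e.g. 0 R 0).
Reflexive (axiom T): no — 3 is not related to itself.
Transitive (axiom 4): yes — every two-step R-path is closed by a direct edge.
Euclidean (axiom 5): yes — any two successors of a common world are R-related.
So F validates K, D; T would additionally require R to be reflexive. The strongest is D.

D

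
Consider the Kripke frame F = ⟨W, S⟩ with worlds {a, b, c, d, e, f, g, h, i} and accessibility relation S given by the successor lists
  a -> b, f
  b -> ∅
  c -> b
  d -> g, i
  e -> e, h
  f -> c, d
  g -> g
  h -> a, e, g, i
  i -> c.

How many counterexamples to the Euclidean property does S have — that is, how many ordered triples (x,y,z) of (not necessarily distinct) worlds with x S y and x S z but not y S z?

Enumerating: (a,b,b), (a,b,f), (a,f,b), (a,f,f), (c,b,b), (d,g,i), (d,i,g), (d,i,i), (e,h,h), (f,c,c), (f,c,d), (f,d,c), … and 16 more.
Total: 28.

28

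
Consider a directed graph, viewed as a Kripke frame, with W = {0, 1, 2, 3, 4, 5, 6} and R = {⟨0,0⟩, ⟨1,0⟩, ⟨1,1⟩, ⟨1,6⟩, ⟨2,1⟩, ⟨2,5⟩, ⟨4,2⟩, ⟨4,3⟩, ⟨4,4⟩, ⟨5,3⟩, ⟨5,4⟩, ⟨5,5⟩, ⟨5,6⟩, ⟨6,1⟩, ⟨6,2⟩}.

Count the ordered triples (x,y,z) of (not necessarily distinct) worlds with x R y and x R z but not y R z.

Enumerating: (1,0,1), (1,0,6), (1,6,0), (1,6,6), (2,1,5), (2,5,1), (4,2,2), (4,2,3), (4,2,4), (4,3,2), (4,3,3), (4,3,4), … and 12 more.
Total: 24.

24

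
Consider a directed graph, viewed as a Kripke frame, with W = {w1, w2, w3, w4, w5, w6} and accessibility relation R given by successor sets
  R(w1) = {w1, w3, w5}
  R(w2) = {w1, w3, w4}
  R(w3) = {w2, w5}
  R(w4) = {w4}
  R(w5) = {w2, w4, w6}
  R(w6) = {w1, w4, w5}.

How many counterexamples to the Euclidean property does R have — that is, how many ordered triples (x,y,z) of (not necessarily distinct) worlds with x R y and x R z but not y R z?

25

Enumerating: (w1,w3,w1), (w1,w3,w3), (w1,w5,w1), (w1,w5,w3), (w1,w5,w5), (w2,w1,w4), (w2,w3,w1), (w2,w3,w3), (w2,w3,w4), (w2,w4,w1), (w2,w4,w3), (w3,w2,w2), … and 13 more.
Total: 25.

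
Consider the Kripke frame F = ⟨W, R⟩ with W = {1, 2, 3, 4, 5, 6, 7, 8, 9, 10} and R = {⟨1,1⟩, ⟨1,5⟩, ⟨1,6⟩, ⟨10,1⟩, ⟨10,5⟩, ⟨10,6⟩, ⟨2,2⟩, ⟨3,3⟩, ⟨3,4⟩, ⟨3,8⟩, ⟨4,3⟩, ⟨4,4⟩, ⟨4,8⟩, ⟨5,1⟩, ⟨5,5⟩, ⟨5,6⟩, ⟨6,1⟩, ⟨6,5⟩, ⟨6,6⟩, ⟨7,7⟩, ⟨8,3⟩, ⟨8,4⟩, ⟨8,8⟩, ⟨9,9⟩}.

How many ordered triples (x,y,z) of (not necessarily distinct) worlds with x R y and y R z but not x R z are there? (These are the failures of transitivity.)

R is transitive; there are no such tuples.

0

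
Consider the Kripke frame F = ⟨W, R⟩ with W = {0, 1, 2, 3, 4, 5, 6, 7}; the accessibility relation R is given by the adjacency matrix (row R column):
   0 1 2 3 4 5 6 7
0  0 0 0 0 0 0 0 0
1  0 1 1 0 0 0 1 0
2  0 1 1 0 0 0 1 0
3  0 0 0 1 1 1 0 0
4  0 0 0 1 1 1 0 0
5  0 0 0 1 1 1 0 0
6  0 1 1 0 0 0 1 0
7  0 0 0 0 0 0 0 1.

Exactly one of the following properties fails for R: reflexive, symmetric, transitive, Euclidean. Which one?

Reflexive: no — 0 is not related to itself.
Symmetric: yes — every pair in R has its reverse in R.
Transitive: yes — every two-step R-path is closed by a direct edge.
Euclidean: yes — any two successors of a common world are R-related.
Only reflexive fails.

reflexive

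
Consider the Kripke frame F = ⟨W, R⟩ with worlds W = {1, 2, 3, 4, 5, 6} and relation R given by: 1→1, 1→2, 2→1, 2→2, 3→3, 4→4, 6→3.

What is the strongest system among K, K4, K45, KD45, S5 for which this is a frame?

Transitive (axiom 4): yes — every two-step R-path is closed by a direct edge.
Euclidean (axiom 5): yes — any two successors of a common world are R-related.
Serial (axiom D): no — 5 has no R-successor.
Reflexive (axiom T): no — 5 is not related to itself.
So F validates K, K4, K45; KD45 would additionally require R to be serial. The strongest is K45.

K45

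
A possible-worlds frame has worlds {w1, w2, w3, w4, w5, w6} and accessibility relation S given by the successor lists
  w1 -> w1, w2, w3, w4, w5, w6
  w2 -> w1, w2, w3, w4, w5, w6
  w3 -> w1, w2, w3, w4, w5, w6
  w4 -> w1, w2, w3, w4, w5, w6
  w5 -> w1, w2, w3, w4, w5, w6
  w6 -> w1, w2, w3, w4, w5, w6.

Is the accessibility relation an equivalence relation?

Reflexive: yes — every world is S-related to itself.
Symmetric: yes — every pair in S has its reverse in S.
Transitive: yes — every two-step S-path is closed by a direct edge.
So S is an equivalence relation.

Yes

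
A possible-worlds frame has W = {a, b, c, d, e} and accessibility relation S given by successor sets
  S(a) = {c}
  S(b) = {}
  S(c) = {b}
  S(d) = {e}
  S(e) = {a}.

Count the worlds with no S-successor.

1

Enumerating: b.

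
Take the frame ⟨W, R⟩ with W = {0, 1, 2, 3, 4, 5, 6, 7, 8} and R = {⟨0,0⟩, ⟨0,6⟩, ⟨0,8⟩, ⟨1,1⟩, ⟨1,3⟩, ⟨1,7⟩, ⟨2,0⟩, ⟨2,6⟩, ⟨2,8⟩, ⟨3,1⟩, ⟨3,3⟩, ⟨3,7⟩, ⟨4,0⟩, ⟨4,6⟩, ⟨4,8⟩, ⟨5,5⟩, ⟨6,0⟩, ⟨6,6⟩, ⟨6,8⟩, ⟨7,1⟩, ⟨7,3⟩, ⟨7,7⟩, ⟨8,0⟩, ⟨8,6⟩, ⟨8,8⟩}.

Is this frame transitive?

Yes

Transitive: yes — every two-step R-path is closed by a direct edge.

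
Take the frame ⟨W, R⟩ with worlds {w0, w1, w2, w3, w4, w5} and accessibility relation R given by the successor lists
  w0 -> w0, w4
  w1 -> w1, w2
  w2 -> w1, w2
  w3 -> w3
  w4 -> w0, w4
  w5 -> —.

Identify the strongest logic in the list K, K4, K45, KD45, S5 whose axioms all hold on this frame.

K45

Transitive (axiom 4): yes — every two-step R-path is closed by a direct edge.
Euclidean (axiom 5): yes — any two successors of a common world are R-related.
Serial (axiom D): no — w5 has no R-successor.
Reflexive (axiom T): no — w5 is not related to itself.
So F validates K, K4, K45; KD45 would additionally require R to be serial. The strongest is K45.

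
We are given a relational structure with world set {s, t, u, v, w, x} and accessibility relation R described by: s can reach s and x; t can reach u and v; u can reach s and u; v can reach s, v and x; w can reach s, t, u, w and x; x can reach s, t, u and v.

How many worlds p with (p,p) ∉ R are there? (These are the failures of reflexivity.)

2

Enumerating: t, x.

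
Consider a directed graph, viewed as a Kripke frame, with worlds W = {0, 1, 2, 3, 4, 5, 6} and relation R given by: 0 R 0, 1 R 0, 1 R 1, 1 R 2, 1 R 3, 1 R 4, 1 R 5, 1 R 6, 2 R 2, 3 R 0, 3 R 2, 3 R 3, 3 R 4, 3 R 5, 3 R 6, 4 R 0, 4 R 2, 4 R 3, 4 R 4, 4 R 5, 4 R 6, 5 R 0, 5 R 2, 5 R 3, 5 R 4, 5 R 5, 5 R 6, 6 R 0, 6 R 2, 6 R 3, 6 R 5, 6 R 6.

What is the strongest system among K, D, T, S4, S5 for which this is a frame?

Serial (axiom D): yes — every world has a successor (e.g. 0 R 0).
Reflexive (axiom T): yes — every world is R-related to itself.
Transitive (axiom 4): no — 6 R 3 and 3 R 4, but not 6 R 4.
Euclidean (axiom 5): no — 1 R 0 and 1 R 2, but not 0 R 2.
So F validates K, D, T; S4 would additionally require R to be transitive. The strongest is T.

T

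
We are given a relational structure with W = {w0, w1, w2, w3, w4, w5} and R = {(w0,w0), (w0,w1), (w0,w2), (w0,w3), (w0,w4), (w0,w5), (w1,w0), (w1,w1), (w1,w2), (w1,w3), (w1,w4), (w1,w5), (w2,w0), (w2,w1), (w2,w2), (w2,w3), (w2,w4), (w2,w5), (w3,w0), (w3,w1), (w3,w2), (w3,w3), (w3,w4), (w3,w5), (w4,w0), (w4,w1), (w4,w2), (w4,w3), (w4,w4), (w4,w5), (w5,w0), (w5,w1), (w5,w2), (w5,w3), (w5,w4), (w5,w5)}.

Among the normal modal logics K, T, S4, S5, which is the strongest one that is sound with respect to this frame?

S5

Reflexive (axiom T): yes — every world is R-related to itself.
Transitive (axiom 4): yes — every two-step R-path is closed by a direct edge.
Euclidean (axiom 5): yes — any two successors of a common world are R-related.
So F validates K, T, S4, S5. The strongest is S5.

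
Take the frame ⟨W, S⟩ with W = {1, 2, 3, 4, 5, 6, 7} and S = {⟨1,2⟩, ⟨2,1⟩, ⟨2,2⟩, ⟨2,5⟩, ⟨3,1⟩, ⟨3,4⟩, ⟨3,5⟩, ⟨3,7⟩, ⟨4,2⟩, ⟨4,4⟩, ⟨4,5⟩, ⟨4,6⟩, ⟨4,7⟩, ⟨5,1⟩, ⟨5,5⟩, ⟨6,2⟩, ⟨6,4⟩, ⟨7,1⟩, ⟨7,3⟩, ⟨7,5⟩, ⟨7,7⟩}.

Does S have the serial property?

Yes

Serial: yes — every world has a successor (e.g. 1 S 2).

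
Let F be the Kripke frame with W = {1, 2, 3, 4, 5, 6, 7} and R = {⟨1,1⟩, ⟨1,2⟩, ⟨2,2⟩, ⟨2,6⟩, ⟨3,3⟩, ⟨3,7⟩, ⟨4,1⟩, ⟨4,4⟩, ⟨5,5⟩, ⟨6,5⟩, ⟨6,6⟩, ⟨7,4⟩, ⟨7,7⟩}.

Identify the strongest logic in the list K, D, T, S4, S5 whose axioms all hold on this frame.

T

Serial (axiom D): yes — every world has a successor (e.g. 1 R 1).
Reflexive (axiom T): yes — every world is R-related to itself.
Transitive (axiom 4): no — 1 R 2 and 2 R 6, but not 1 R 6.
Euclidean (axiom 5): no — 1 R 2 and 1 R 1, but not 2 R 1.
So F validates K, D, T; S4 would additionally require R to be transitive. The strongest is T.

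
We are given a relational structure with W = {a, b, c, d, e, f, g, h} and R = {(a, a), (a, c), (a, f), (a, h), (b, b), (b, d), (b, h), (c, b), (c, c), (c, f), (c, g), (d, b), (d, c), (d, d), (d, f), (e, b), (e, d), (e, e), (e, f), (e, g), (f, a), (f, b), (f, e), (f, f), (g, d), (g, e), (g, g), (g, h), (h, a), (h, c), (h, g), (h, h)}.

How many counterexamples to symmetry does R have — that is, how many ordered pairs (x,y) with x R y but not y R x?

12

Enumerating: (a,c), (b,h), (c,b), (c,f), (c,g), (d,c), (d,f), (e,b), (e,d), (f,b), (g,d), (h,c).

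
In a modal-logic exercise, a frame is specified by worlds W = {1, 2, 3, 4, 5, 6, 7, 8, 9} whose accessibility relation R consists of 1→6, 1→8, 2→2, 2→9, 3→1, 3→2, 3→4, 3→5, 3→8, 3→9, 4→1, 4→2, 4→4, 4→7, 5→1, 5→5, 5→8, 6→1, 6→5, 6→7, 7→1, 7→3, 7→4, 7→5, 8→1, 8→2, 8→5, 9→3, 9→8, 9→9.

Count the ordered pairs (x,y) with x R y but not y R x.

Enumerating: (2,9), (3,1), (3,2), (3,4), (3,5), (3,8), (4,1), (4,2), (5,1), (6,5), (6,7), (7,1), (7,3), (7,5), (8,2), (9,8).

16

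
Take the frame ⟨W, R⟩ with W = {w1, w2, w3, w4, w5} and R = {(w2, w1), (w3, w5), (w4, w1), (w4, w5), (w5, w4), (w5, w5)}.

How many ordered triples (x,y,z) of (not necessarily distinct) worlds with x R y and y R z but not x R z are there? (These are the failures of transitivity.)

3

Enumerating: (w3,w5,w4), (w4,w5,w4), (w5,w4,w1).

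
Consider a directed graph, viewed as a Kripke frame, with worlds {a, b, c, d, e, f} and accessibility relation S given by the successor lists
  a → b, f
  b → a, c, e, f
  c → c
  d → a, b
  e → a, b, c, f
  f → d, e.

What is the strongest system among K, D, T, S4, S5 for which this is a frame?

D

Serial (axiom D): yes — every world has a successor (e.g. a S b).
Reflexive (axiom T): no — a is not related to itself.
Transitive (axiom 4): no — a S b and b S c, but not a S c.
Euclidean (axiom 5): no — a S f and a S b, but not f S b.
So F validates K, D; T would additionally require S to be reflexive. The strongest is D.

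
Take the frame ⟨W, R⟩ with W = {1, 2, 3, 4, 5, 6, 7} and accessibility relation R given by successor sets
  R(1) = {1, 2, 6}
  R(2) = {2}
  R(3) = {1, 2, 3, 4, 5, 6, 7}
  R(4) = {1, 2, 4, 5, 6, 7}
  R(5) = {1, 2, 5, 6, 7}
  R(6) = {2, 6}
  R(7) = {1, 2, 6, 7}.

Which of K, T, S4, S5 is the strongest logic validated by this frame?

S4

Reflexive (axiom T): yes — every world is R-related to itself.
Transitive (axiom 4): yes — every two-step R-path is closed by a direct edge.
Euclidean (axiom 5): no — 1 R 2 and 1 R 6, but not 2 R 6.
So F validates K, T, S4; S5 would additionally require R to be Euclidean. The strongest is S4.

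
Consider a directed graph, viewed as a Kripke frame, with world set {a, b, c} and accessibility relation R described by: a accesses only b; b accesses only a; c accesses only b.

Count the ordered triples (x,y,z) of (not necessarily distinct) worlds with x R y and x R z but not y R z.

Enumerating: (a,b,b), (b,a,a), (c,b,b).

3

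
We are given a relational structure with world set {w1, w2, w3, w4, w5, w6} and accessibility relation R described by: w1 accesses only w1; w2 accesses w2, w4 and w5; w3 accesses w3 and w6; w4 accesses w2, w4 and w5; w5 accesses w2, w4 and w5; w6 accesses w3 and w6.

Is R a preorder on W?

Reflexive: yes — every world is R-related to itself.
Transitive: yes — every two-step R-path is closed by a direct edge.
So R is a preorder.

Yes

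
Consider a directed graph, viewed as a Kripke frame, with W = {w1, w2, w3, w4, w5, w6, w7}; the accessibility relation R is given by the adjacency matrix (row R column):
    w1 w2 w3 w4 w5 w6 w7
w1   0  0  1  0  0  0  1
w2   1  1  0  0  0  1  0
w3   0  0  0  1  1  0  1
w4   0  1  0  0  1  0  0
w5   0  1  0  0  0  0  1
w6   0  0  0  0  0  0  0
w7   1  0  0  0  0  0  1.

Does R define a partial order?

No

Reflexive: no — w1 is not related to itself.
Transitive: no — w1 R w3 and w3 R w4, but not w1 R w4.
Antisymmetric: no — w1 R w7 and w7 R w1 with w1 ≠ w7.
So R is not a partial order.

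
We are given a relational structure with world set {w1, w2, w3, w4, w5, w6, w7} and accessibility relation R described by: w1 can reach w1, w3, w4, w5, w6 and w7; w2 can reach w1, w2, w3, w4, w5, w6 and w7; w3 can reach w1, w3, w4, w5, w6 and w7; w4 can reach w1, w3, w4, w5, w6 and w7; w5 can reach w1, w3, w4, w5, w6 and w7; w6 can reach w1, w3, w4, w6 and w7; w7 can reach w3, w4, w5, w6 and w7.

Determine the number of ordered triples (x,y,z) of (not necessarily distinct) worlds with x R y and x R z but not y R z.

Enumerating: (w1,w6,w5), (w1,w7,w1), (w2,w1,w2), (w2,w3,w2), (w2,w4,w2), (w2,w5,w2), (w2,w6,w2), (w2,w6,w5), (w2,w7,w1), (w2,w7,w2), (w3,w6,w5), (w3,w7,w1), (w4,w6,w5), (w4,w7,w1), (w5,w6,w5), (w5,w7,w1), (w6,w7,w1), (w7,w6,w5).

18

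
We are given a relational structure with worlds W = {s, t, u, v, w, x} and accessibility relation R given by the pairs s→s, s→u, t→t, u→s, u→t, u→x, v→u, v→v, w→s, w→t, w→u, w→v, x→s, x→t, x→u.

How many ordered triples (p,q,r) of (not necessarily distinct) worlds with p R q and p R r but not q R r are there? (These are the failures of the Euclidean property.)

21

Enumerating: (s,u,u), (u,s,t), (u,s,x), (u,t,s), (u,t,x), (u,x,x), (v,u,u), (v,u,v), (w,s,t), (w,s,v), (w,t,s), (w,t,u), … and 9 more.
Total: 21.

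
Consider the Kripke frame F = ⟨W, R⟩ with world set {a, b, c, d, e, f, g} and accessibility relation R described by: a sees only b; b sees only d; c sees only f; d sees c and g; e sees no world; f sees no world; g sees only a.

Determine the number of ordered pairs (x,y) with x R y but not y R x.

Enumerating: (a,b), (b,d), (c,f), (d,c), (d,g), (g,a).

6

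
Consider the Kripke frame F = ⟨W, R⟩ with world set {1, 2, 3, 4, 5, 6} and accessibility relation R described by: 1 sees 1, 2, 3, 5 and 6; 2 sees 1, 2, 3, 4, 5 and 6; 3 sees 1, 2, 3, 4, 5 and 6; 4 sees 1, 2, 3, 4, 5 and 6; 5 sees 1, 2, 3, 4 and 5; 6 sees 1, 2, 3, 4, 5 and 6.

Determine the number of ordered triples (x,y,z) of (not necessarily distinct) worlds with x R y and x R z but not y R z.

10

Enumerating: (1,5,6), (2,1,4), (2,5,6), (3,1,4), (3,5,6), (4,1,4), (4,5,6), (5,1,4), (6,1,4), (6,5,6).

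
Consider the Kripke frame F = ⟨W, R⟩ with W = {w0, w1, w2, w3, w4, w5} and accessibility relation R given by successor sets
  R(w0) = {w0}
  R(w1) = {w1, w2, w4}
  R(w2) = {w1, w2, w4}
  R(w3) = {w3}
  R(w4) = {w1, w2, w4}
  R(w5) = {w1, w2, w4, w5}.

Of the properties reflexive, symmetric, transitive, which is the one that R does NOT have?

symmetric

Reflexive: yes — every world is R-related to itself.
Symmetric: no — w5 R w1 but not w1 R w5.
Transitive: yes — every two-step R-path is closed by a direct edge.
Only symmetric fails.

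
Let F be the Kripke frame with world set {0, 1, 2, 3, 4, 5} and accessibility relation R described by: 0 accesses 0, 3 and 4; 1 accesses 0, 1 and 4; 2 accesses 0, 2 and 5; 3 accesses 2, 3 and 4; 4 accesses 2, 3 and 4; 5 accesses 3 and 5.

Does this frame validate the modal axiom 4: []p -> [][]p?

By correspondence theory, 4 is valid on a frame iff R is transitive.
Transitive: no — 0 R 3 and 3 R 2, but not 0 R 2.

No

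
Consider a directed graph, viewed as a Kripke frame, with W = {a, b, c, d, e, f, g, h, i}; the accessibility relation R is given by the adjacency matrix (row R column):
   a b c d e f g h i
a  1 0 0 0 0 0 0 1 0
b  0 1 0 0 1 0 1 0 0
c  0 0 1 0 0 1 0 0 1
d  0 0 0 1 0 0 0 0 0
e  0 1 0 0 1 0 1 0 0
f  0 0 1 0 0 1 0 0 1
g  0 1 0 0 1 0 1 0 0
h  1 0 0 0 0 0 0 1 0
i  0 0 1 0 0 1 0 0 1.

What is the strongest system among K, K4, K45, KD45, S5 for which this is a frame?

Transitive (axiom 4): yes — every two-step R-path is closed by a direct edge.
Euclidean (axiom 5): yes — any two successors of a common world are R-related.
Serial (axiom D): yes — every world has a successor (e.g. a R a).
Reflexive (axiom T): yes — every world is R-related to itself.
So F validates K, K4, K45, KD45, S5. The strongest is S5.

S5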